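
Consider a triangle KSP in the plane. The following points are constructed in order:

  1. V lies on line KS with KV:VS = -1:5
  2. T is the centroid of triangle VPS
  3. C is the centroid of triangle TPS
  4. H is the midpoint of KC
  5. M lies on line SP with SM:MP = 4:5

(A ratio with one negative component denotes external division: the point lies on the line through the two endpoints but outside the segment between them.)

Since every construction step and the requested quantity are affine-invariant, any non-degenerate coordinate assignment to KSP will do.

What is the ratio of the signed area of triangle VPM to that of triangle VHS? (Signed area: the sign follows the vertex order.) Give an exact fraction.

Assign K = (0, 0), S = (1, 0), P = (0, 1) — the answer is frame-independent, so this choice is without loss of generality.
1. V lies on line KS with KV:VS = -1:5 ⇒ V = (-1/4, 0)
2. T is the centroid of triangle VPS ⇒ T = (1/4, 1/3)
3. C is the centroid of triangle TPS ⇒ C = (5/12, 4/9)
4. H is the midpoint of KC ⇒ H = (5/24, 2/9)
5. M lies on line SP with SM:MP = 4:5 ⇒ M = (5/9, 4/9)
2·[VPM] = -25/36, 2·[VHS] = -5/18
[VPM]:[VHS] = -25/36:-5/18 = 5/2

[VPM]:[VHS] = 5/2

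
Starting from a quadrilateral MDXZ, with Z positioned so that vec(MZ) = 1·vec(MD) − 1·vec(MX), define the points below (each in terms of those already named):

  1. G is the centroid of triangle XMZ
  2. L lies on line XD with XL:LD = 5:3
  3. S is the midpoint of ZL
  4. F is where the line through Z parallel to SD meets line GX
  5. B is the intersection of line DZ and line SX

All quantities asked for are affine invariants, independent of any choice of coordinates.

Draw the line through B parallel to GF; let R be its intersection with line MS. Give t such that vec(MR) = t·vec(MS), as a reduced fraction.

Assign M = (0, 0), D = (1, 0), X = (0, 1), Z = (1, -1) — the answer is frame-independent, so this choice is without loss of generality.
1. G is the centroid of triangle XMZ ⇒ G = (1/3, 0)
2. L lies on line XD with XL:LD = 5:3 ⇒ L = (5/8, 3/8)
3. S is the midpoint of ZL ⇒ S = (13/16, -5/16)
4. F is where the line through Z parallel to SD meets line GX ⇒ F = (11/14, -19/14)
5. B is the intersection of line DZ and line SX ⇒ B = (1, -8/13)
through B parallel to GF: direction (19/42, -19/14); meets MS at R = (31/34, -155/442)
R = M + t·(S−M) with t = 248/221

t = 248/221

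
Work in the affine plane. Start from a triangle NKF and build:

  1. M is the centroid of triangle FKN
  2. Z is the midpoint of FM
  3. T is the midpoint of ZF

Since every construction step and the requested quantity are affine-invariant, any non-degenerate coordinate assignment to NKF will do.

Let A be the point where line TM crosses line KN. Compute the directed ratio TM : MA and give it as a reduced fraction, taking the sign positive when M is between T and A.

Work in coordinates with N = (0, 0), K = (1, 0), F = (0, 1).
1. M is the centroid of triangle FKN ⇒ M = (1/3, 1/3)
2. Z is the midpoint of FM ⇒ Z = (1/6, 2/3)
3. T is the midpoint of ZF ⇒ T = (1/12, 5/6)
line TM meets KN at A = (1/2, 0)
M = T + t·(A−T) with t = 3/5, so TM:MA = 3/5:2/5

TM:MA = 3/2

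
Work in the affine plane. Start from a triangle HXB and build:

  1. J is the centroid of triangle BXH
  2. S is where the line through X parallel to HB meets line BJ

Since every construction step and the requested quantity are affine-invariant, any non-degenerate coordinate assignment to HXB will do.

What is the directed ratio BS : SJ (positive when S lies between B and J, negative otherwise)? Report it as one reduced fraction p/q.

Work in coordinates with H = (0, 0), X = (1, 0), B = (0, 1).
1. J is the centroid of triangle BXH ⇒ J = (1/3, 1/3)
2. S is where the line through X parallel to HB meets line BJ ⇒ S = (1, -1)
S = B + t·(J−B) with t = 3, so BS:SJ = t:(1−t) = 3:-2

BS:SJ = -3/2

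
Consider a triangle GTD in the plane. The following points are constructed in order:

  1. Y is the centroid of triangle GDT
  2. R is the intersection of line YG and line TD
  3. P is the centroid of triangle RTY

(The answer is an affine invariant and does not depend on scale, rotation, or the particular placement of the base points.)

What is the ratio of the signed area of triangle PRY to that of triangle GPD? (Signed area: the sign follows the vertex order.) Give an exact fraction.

Work in coordinates with G = (0, 0), T = (1, 0), D = (0, 1).
1. Y is the centroid of triangle GDT ⇒ Y = (1/3, 1/3)
2. R is the intersection of line YG and line TD ⇒ R = (1/2, 1/2)
3. P is the centroid of triangle RTY ⇒ P = (11/18, 5/18)
2·[PRY] = 1/18, 2·[GPD] = 11/18
[PRY]:[GPD] = 1/18:11/18 = 1/11

[PRY]:[GPD] = 1/11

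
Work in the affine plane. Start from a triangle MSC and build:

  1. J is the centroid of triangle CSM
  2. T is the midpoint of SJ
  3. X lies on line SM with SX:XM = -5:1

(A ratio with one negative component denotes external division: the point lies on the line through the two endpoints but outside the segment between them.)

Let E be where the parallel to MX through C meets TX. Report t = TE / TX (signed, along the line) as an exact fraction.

Work in coordinates with M = (0, 0), S = (1, 0), C = (0, 1).
1. J is the centroid of triangle CSM ⇒ J = (1/3, 1/3)
2. T is the midpoint of SJ ⇒ T = (2/3, 1/6)
3. X lies on line SM with SX:XM = -5:1 ⇒ X = (-1/4, 0)
through C parallel to MX: direction (-1/4, 0); meets TX at E = (21/4, 1)
E = T + t·(X−T) with t = -5

t = -5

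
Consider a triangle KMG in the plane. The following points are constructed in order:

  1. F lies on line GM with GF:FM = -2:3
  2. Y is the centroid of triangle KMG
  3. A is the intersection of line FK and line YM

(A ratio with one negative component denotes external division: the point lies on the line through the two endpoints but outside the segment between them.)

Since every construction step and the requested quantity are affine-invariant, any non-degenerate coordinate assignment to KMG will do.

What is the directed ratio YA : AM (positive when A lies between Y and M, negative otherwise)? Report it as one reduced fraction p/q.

Assign K = (0, 0), M = (1, 0), G = (0, 1) — the answer is frame-independent, so this choice is without loss of generality.
1. F lies on line GM with GF:FM = -2:3 ⇒ F = (-2, 3)
2. Y is the centroid of triangle KMG ⇒ Y = (1/3, 1/3)
3. A is the intersection of line FK and line YM ⇒ A = (-1/2, 3/4)
A = Y + t·(M−Y) with t = -5/4, so YA:AM = t:(1−t) = -5/4:9/4

YA:AM = -5/9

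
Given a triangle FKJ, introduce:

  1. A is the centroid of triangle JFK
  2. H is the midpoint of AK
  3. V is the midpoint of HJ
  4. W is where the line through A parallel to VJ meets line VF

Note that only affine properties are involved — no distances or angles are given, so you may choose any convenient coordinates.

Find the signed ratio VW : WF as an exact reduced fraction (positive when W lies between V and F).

Assign F = (0, 0), K = (1, 0), J = (0, 1) — the answer is frame-independent, so this choice is without loss of generality.
1. A is the centroid of triangle JFK ⇒ A = (1/3, 1/3)
2. H is the midpoint of AK ⇒ H = (2/3, 1/6)
3. V is the midpoint of HJ ⇒ V = (1/3, 7/12)
4. W is where the line through A parallel to VJ meets line VF ⇒ W = (1/4, 7/16)
W = V + t·(F−V) with t = 1/4, so VW:WF = t:(1−t) = 1/4:3/4

VW:WF = 1/3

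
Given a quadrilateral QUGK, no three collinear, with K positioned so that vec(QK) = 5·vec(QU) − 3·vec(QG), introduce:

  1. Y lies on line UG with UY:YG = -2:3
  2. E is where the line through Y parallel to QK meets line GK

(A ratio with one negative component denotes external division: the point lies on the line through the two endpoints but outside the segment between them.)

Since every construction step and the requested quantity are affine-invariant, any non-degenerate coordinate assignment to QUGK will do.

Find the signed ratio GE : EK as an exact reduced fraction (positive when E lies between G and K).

Assign Q = (0, 0), U = (1, 0), G = (0, 1), K = (5, -3) — the answer is frame-independent, so this choice is without loss of generality.
1. Y lies on line UG with UY:YG = -2:3 ⇒ Y = (3, -2)
2. E is where the line through Y parallel to QK meets line GK ⇒ E = (6, -19/5)
E = G + t·(K−G) with t = 6/5, so GE:EK = t:(1−t) = 6/5:-1/5

GE:EK = -6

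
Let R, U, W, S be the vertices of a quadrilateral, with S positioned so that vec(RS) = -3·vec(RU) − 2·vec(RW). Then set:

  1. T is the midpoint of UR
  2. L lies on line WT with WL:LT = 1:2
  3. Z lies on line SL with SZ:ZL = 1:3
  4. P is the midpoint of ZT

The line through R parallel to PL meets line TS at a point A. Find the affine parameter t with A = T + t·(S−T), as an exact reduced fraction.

Choose coordinates R = (0, 0), U = (1, 0), W = (0, 1), S = (-3, -2).
1. T is the midpoint of UR ⇒ T = (1/2, 0)
2. L lies on line WT with WL:LT = 1:2 ⇒ L = (1/6, 2/3)
3. Z lies on line SL with SZ:ZL = 1:3 ⇒ Z = (-53/24, -4/3)
4. P is the midpoint of ZT ⇒ P = (-41/48, -2/3)
through R parallel to PL: direction (49/48, 4/3); meets TS at A = (-7/18, -32/63)
A = T + t·(S−T) with t = 16/63

t = 16/63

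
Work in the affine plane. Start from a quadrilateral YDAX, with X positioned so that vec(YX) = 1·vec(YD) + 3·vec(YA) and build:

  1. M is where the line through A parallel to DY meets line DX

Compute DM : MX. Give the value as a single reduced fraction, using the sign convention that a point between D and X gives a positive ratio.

Assign Y = (0, 0), D = (1, 0), A = (0, 1), X = (1, 3) — the answer is frame-independent, so this choice is without loss of generality.
1. M is where the line through A parallel to DY meets line DX ⇒ M = (1, 1)
M = D + t·(X−D) with t = 1/3, so DM:MX = t:(1−t) = 1/3:2/3

DM:MX = 1/2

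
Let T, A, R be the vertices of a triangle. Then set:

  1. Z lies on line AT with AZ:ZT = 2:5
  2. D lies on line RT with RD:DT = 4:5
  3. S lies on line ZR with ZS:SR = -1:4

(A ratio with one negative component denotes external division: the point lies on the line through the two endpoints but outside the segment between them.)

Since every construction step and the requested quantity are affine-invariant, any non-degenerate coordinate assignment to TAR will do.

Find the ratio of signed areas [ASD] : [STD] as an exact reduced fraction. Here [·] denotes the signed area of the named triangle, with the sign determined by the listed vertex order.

[ASD]:[STD] = 17/25

Assign T = (0, 0), A = (1, 0), R = (0, 1) — the answer is frame-independent, so this choice is without loss of generality.
1. Z lies on line AT with AZ:ZT = 2:5 ⇒ Z = (5/7, 0)
2. D lies on line RT with RD:DT = 4:5 ⇒ D = (0, 5/9)
3. S lies on line ZR with ZS:SR = -1:4 ⇒ S = (20/21, -1/3)
2·[ASD] = -68/189, 2·[STD] = -100/189
[ASD]:[STD] = -68/189:-100/189 = 17/25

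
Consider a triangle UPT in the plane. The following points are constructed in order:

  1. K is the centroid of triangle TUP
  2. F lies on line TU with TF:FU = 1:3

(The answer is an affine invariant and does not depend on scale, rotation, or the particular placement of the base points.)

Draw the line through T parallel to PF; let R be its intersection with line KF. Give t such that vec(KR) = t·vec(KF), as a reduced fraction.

Set U = (0, 0), P = (1, 0), T = (0, 1); any affine frame gives the same invariant.
1. K is the centroid of triangle TUP ⇒ K = (1/3, 1/3)
2. F lies on line TU with TF:FU = 1:3 ⇒ F = (0, 3/4)
through T parallel to PF: direction (-1, 3/4); meets KF at R = (-1/2, 11/8)
R = K + t·(F−K) with t = 5/2

t = 5/2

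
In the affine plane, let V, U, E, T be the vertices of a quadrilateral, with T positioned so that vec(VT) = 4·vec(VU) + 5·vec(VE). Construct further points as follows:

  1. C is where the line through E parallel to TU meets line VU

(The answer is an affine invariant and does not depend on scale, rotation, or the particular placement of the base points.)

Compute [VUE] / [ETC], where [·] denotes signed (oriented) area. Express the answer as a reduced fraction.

Set V = (0, 0), U = (1, 0), E = (0, 1), T = (4, 5); any affine frame gives the same invariant.
1. C is where the line through E parallel to TU meets line VU ⇒ C = (-3/5, 0)
2·[VUE] = 1, 2·[ETC] = -8/5
[VUE]:[ETC] = 1:-8/5 = -5/8

[VUE]:[ETC] = -5/8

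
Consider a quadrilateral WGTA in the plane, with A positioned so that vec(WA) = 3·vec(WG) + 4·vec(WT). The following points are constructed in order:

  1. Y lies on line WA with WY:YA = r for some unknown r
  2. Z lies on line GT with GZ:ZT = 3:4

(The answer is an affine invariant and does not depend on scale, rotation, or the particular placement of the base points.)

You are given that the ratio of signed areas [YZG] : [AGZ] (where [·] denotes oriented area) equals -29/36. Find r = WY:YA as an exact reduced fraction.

Choose coordinates W = (0, 0), G = (1, 0), T = (0, 1), A = (3, 4).
1. With WY:YA = r, write λ = r/(r+1) so Y = W + λ·(A−W); Y is affine-linear in λ
2. Z lies on line GT with GZ:ZT = 3:4 ⇒ Z = (4/7, 3/7)
Every point depending on Y is an affine combination of Y and λ-independent points, so each such coordinate is linear in λ; the λ² term in each signed area is a multiple of (A−W)×(A−W) = 0, so 2·[YZG] and 2·[AGZ] are each linear in λ. Evaluating at λ=0 and λ=1:
  2·[YZG] = 3·λ − 3/7,   2·[AGZ] = -18/7
So [YZG]:[AGZ] = (3·λ − 3/7) / (-18/7). Setting this equal to -29/36:
  3·λ − 3/7 = -29/36·(-18/7)  ⇒  λ = 5/6
Then r = λ/(1−λ) = (5/6)/(1/6) = 5. Check: with r = 5, Y = (5/2, 10/3) and [YZG]:[AGZ] = -29/36 as required.

r = 5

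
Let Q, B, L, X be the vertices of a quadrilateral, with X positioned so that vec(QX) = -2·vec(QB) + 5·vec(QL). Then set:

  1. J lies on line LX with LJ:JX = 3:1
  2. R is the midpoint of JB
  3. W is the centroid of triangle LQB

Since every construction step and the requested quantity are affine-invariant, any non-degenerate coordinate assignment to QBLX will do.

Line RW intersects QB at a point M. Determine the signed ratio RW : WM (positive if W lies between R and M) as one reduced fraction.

RW:WM = 5

Choose coordinates Q = (0, 0), B = (1, 0), L = (0, 1), X = (-2, 5).
1. J lies on line LX with LJ:JX = 3:1 ⇒ J = (-3/2, 4)
2. R is the midpoint of JB ⇒ R = (-1/4, 2)
3. W is the centroid of triangle LQB ⇒ W = (1/3, 1/3)
line RW meets QB at M = (9/20, 0)
W = R + t·(M−R) with t = 5/6, so RW:WM = 5/6:1/6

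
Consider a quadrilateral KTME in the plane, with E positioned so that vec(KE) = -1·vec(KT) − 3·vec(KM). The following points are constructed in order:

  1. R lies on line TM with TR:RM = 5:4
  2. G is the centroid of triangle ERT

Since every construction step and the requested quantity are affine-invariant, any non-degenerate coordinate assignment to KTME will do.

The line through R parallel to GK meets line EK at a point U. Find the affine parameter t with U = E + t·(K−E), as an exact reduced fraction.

Choose coordinates K = (0, 0), T = (1, 0), M = (0, 1), E = (-1, -3).
1. R lies on line TM with TR:RM = 5:4 ⇒ R = (4/9, 5/9)
2. G is the centroid of triangle ERT ⇒ G = (4/27, -22/27)
through R parallel to GK: direction (-4/27, 22/27); meets EK at U = (6/17, 18/17)
U = E + t·(K−E) with t = 23/17

t = 23/17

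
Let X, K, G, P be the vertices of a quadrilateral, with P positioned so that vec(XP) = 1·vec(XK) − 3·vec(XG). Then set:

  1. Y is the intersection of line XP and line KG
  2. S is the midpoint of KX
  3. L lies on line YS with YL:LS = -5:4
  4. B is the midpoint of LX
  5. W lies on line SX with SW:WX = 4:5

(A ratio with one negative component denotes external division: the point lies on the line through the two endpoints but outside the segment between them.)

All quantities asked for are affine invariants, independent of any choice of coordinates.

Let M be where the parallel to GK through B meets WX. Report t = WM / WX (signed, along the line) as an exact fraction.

Set X = (0, 0), K = (1, 0), G = (0, 1), P = (1, -3); any affine frame gives the same invariant.
1. Y is the intersection of line XP and line KG ⇒ Y = (-1/2, 3/2)
2. S is the midpoint of KX ⇒ S = (1/2, 0)
3. L lies on line YS with YL:LS = -5:4 ⇒ L = (9/2, -6)
4. B is the midpoint of LX ⇒ B = (9/4, -3)
5. W lies on line SX with SW:WX = 4:5 ⇒ W = (5/18, 0)
through B parallel to GK: direction (1, -1); meets WX at M = (-3/4, 0)
M = W + t·(X−W) with t = 37/10

t = 37/10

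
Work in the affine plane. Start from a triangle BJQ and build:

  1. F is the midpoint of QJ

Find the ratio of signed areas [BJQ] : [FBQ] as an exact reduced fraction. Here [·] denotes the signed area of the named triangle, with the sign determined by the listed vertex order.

Choose coordinates B = (0, 0), J = (1, 0), Q = (0, 1).
1. F is the midpoint of QJ ⇒ F = (1/2, 1/2)
2·[BJQ] = 1, 2·[FBQ] = -1/2
[BJQ]:[FBQ] = 1:-1/2 = -2

[BJQ]:[FBQ] = -2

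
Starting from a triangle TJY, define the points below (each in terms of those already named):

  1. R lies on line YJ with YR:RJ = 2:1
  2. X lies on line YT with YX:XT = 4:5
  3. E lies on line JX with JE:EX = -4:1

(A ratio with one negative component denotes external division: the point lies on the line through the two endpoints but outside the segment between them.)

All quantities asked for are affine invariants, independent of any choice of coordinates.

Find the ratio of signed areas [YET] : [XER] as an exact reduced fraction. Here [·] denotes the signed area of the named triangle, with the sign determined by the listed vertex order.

Set T = (0, 0), J = (1, 0), Y = (0, 1); any affine frame gives the same invariant.
1. R lies on line YJ with YR:RJ = 2:1 ⇒ R = (2/3, 1/3)
2. X lies on line YT with YX:XT = 4:5 ⇒ X = (0, 5/9)
3. E lies on line JX with JE:EX = -4:1 ⇒ E = (-1/3, 20/27)
2·[YET] = 1/3, 2·[XER] = -4/81
[YET]:[XER] = 1/3:-4/81 = -27/4

[YET]:[XER] = -27/4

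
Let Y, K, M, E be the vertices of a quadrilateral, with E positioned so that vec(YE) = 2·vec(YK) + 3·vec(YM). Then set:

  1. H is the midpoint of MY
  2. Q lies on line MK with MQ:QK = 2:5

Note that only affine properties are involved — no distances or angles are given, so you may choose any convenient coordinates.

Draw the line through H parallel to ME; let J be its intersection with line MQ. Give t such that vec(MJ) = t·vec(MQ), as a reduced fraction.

t = 7/8

Assign Y = (0, 0), K = (1, 0), M = (0, 1), E = (2, 3) — the answer is frame-independent, so this choice is without loss of generality.
1. H is the midpoint of MY ⇒ H = (0, 1/2)
2. Q lies on line MK with MQ:QK = 2:5 ⇒ Q = (2/7, 5/7)
through H parallel to ME: direction (2, 2); meets MQ at J = (1/4, 3/4)
J = M + t·(Q−M) with t = 7/8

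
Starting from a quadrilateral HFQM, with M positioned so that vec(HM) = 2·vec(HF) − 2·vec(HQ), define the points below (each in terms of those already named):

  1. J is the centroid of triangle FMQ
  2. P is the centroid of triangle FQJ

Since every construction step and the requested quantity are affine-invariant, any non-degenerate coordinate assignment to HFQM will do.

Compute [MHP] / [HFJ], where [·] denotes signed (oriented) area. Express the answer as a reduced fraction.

[MHP]:[HFJ] = 16/3

Work in coordinates with H = (0, 0), F = (1, 0), Q = (0, 1), M = (2, -2).
1. J is the centroid of triangle FMQ ⇒ J = (1, -1/3)
2. P is the centroid of triangle FQJ ⇒ P = (2/3, 2/9)
2·[MHP] = -16/9, 2·[HFJ] = -1/3
[MHP]:[HFJ] = -16/9:-1/3 = 16/3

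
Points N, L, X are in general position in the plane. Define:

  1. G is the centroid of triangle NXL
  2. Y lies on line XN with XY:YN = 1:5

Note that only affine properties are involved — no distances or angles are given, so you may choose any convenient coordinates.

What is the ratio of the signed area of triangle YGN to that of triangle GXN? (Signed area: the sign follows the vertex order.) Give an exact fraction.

[YGN]:[GXN] = -5/6

Work in coordinates with N = (0, 0), L = (1, 0), X = (0, 1).
1. G is the centroid of triangle NXL ⇒ G = (1/3, 1/3)
2. Y lies on line XN with XY:YN = 1:5 ⇒ Y = (0, 5/6)
2·[YGN] = -5/18, 2·[GXN] = 1/3
[YGN]:[GXN] = -5/18:1/3 = -5/6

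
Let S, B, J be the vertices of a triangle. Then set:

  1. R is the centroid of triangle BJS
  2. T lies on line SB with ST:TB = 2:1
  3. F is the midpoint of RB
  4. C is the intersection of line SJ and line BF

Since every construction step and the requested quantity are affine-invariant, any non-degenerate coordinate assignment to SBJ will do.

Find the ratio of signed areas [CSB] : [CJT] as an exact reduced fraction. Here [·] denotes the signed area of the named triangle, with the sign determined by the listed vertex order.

[CSB]:[CJT] = -3/2

Choose coordinates S = (0, 0), B = (1, 0), J = (0, 1).
1. R is the centroid of triangle BJS ⇒ R = (1/3, 1/3)
2. T lies on line SB with ST:TB = 2:1 ⇒ T = (2/3, 0)
3. F is the midpoint of RB ⇒ F = (2/3, 1/6)
4. C is the intersection of line SJ and line BF ⇒ C = (0, 1/2)
2·[CSB] = 1/2, 2·[CJT] = -1/3
[CSB]:[CJT] = 1/2:-1/3 = -3/2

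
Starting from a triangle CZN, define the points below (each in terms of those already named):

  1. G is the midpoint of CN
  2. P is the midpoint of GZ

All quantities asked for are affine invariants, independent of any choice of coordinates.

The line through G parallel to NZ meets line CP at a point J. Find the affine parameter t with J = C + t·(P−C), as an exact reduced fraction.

t = 2/3

Work in coordinates with C = (0, 0), Z = (1, 0), N = (0, 1).
1. G is the midpoint of CN ⇒ G = (0, 1/2)
2. P is the midpoint of GZ ⇒ P = (1/2, 1/4)
through G parallel to NZ: direction (1, -1); meets CP at J = (1/3, 1/6)
J = C + t·(P−C) with t = 2/3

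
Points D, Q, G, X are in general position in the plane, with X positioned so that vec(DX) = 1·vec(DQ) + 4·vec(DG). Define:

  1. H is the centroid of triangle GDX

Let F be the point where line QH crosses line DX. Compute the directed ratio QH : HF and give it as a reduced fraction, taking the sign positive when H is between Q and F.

Choose coordinates D = (0, 0), Q = (1, 0), G = (0, 1), X = (1, 4).
1. H is the centroid of triangle GDX ⇒ H = (1/3, 5/3)
line QH meets DX at F = (5/13, 20/13)
H = Q + t·(F−Q) with t = 13/12, so QH:HF = 13/12:-1/12

QH:HF = -13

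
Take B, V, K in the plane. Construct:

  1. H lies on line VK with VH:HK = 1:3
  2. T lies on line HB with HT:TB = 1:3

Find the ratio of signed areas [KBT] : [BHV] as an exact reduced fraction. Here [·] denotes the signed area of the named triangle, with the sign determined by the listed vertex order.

[KBT]:[BHV] = -9/4

Work in coordinates with B = (0, 0), V = (1, 0), K = (0, 1).
1. H lies on line VK with VH:HK = 1:3 ⇒ H = (3/4, 1/4)
2. T lies on line HB with HT:TB = 1:3 ⇒ T = (9/16, 3/16)
2·[KBT] = 9/16, 2·[BHV] = -1/4
[KBT]:[BHV] = 9/16:-1/4 = -9/4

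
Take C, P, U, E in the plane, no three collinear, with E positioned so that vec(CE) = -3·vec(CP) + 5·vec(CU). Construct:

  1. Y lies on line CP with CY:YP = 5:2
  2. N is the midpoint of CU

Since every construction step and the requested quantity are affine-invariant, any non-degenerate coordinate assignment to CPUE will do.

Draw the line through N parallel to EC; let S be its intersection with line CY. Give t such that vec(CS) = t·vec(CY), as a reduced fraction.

t = 21/50

Work in coordinates with C = (0, 0), P = (1, 0), U = (0, 1), E = (-3, 5).
1. Y lies on line CP with CY:YP = 5:2 ⇒ Y = (5/7, 0)
2. N is the midpoint of CU ⇒ N = (0, 1/2)
through N parallel to EC: direction (3, -5); meets CY at S = (3/10, 0)
S = C + t·(Y−C) with t = 21/50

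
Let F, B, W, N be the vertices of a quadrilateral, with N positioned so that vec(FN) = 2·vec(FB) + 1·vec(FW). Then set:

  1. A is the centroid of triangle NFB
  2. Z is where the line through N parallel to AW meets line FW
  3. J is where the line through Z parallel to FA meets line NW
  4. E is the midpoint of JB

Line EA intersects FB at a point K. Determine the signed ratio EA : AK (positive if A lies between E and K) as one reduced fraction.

EA:AK = 1/2

Assign F = (0, 0), B = (1, 0), W = (0, 1), N = (2, 1) — the answer is frame-independent, so this choice is without loss of generality.
1. A is the centroid of triangle NFB ⇒ A = (1, 1/3)
2. Z is where the line through N parallel to AW meets line FW ⇒ Z = (0, 7/3)
3. J is where the line through Z parallel to FA meets line NW ⇒ J = (-4, 1)
4. E is the midpoint of JB ⇒ E = (-3/2, 1/2)
line EA meets FB at K = (6, 0)
A = E + t·(K−E) with t = 1/3, so EA:AK = 1/3:2/3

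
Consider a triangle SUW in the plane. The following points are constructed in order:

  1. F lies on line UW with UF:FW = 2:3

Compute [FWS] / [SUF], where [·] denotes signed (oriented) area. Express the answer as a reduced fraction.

Assign S = (0, 0), U = (1, 0), W = (0, 1) — the answer is frame-independent, so this choice is without loss of generality.
1. F lies on line UW with UF:FW = 2:3 ⇒ F = (3/5, 2/5)
2·[FWS] = 3/5, 2·[SUF] = 2/5
[FWS]:[SUF] = 3/5:2/5 = 3/2

[FWS]:[SUF] = 3/2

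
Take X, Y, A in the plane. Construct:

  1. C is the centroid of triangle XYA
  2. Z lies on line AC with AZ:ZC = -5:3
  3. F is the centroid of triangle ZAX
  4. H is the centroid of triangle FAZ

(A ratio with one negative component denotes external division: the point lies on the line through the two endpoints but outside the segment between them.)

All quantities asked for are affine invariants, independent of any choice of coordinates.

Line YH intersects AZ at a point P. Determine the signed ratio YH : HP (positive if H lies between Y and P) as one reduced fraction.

Set X = (0, 0), Y = (1, 0), A = (0, 1); any affine frame gives the same invariant.
1. C is the centroid of triangle XYA ⇒ C = (1/3, 1/3)
2. Z lies on line AC with AZ:ZC = -5:3 ⇒ Z = (5/6, -2/3)
3. F is the centroid of triangle ZAX ⇒ F = (5/18, 1/9)
4. H is the centroid of triangle FAZ ⇒ H = (10/27, 4/27)
line YH meets AZ at P = (13/30, 2/15)
H = Y + t·(P−Y) with t = 10/9, so YH:HP = 10/9:-1/9

YH:HP = -10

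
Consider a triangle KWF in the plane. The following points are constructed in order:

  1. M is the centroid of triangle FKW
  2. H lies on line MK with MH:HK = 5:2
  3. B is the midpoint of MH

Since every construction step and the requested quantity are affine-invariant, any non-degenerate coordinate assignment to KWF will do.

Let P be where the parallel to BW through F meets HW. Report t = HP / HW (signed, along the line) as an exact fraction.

t = 29/5

Set K = (0, 0), W = (1, 0), F = (0, 1); any affine frame gives the same invariant.
1. M is the centroid of triangle FKW ⇒ M = (1/3, 1/3)
2. H lies on line MK with MH:HK = 5:2 ⇒ H = (2/21, 2/21)
3. B is the midpoint of MH ⇒ B = (3/14, 3/14)
through F parallel to BW: direction (11/14, -3/14); meets HW at P = (187/35, -16/35)
P = H + t·(W−H) with t = 29/5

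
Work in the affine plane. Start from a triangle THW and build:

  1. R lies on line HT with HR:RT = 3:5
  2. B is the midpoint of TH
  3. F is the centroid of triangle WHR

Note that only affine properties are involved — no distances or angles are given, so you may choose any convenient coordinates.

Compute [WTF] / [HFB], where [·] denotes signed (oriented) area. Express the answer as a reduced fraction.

[WTF]:[HFB] = 13/4

Set T = (0, 0), H = (1, 0), W = (0, 1); any affine frame gives the same invariant.
1. R lies on line HT with HR:RT = 3:5 ⇒ R = (5/8, 0)
2. B is the midpoint of TH ⇒ B = (1/2, 0)
3. F is the centroid of triangle WHR ⇒ F = (13/24, 1/3)
2·[WTF] = 13/24, 2·[HFB] = 1/6
[WTF]:[HFB] = 13/24:1/6 = 13/4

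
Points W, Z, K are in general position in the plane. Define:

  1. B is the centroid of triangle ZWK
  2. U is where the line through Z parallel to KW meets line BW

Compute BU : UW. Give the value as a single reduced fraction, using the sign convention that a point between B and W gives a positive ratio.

Assign W = (0, 0), Z = (1, 0), K = (0, 1) — the answer is frame-independent, so this choice is without loss of generality.
1. B is the centroid of triangle ZWK ⇒ B = (1/3, 1/3)
2. U is where the line through Z parallel to KW meets line BW ⇒ U = (1, 1)
U = B + t·(W−B) with t = -2, so BU:UW = t:(1−t) = -2:3

BU:UW = -2/3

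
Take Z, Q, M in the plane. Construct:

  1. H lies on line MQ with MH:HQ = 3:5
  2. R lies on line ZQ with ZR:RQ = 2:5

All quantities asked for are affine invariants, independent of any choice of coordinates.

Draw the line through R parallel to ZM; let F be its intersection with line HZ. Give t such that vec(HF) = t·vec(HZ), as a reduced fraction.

t = 5/21

Choose coordinates Z = (0, 0), Q = (1, 0), M = (0, 1).
1. H lies on line MQ with MH:HQ = 3:5 ⇒ H = (3/8, 5/8)
2. R lies on line ZQ with ZR:RQ = 2:5 ⇒ R = (2/7, 0)
through R parallel to ZM: direction (0, 1); meets HZ at F = (2/7, 10/21)
F = H + t·(Z−H) with t = 5/21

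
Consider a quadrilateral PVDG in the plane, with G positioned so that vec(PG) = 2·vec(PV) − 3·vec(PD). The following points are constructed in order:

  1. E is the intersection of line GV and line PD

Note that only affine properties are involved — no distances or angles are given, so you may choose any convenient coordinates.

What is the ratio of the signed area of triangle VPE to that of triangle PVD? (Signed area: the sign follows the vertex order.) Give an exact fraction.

Work in coordinates with P = (0, 0), V = (1, 0), D = (0, 1), G = (2, -3).
1. E is the intersection of line GV and line PD ⇒ E = (0, 3)
2·[VPE] = -3, 2·[PVD] = 1
[VPE]:[PVD] = -3:1 = -3

[VPE]:[PVD] = -3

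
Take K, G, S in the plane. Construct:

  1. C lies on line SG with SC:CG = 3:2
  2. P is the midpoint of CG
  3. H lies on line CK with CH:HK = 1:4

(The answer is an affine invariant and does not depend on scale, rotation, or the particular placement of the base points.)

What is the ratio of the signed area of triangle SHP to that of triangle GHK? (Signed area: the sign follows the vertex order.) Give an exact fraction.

Assign K = (0, 0), G = (1, 0), S = (0, 1) — the answer is frame-independent, so this choice is without loss of generality.
1. C lies on line SG with SC:CG = 3:2 ⇒ C = (3/5, 2/5)
2. P is the midpoint of CG ⇒ P = (4/5, 1/5)
3. H lies on line CK with CH:HK = 1:4 ⇒ H = (12/25, 8/25)
2·[SHP] = 4/25, 2·[GHK] = 8/25
[SHP]:[GHK] = 4/25:8/25 = 1/2

[SHP]:[GHK] = 1/2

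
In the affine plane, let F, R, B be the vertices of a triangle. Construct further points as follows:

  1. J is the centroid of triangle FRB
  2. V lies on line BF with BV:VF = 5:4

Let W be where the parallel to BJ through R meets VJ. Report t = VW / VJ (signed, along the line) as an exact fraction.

t = 14/5

Choose coordinates F = (0, 0), R = (1, 0), B = (0, 1).
1. J is the centroid of triangle FRB ⇒ J = (1/3, 1/3)
2. V lies on line BF with BV:VF = 5:4 ⇒ V = (0, 4/9)
through R parallel to BJ: direction (1/3, -2/3); meets VJ at W = (14/15, 2/15)
W = V + t·(J−V) with t = 14/5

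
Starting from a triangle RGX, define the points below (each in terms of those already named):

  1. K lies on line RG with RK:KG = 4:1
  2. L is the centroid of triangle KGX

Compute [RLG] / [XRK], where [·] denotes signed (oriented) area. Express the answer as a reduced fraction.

[RLG]:[XRK] = -5/12

Set R = (0, 0), G = (1, 0), X = (0, 1); any affine frame gives the same invariant.
1. K lies on line RG with RK:KG = 4:1 ⇒ K = (4/5, 0)
2. L is the centroid of triangle KGX ⇒ L = (3/5, 1/3)
2·[RLG] = -1/3, 2·[XRK] = 4/5
[RLG]:[XRK] = -1/3:4/5 = -5/12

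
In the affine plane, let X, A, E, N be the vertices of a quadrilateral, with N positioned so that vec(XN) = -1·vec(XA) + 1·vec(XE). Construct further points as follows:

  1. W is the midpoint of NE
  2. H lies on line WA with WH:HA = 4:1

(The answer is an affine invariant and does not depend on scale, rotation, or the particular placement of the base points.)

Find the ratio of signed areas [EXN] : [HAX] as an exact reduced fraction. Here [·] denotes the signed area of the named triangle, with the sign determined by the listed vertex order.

[EXN]:[HAX] = 5

Assign X = (0, 0), A = (1, 0), E = (0, 1), N = (-1, 1) — the answer is frame-independent, so this choice is without loss of generality.
1. W is the midpoint of NE ⇒ W = (-1/2, 1)
2. H lies on line WA with WH:HA = 4:1 ⇒ H = (7/10, 1/5)
2·[EXN] = -1, 2·[HAX] = -1/5
[EXN]:[HAX] = -1:-1/5 = 5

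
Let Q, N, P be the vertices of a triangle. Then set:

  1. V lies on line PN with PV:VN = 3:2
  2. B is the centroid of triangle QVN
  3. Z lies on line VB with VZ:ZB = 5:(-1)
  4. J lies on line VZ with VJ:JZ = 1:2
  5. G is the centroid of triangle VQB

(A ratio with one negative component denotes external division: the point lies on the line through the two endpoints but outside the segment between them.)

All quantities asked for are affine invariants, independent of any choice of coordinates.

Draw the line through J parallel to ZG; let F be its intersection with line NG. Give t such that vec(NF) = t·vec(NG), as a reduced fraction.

Assign Q = (0, 0), N = (1, 0), P = (0, 1) — the answer is frame-independent, so this choice is without loss of generality.
1. V lies on line PN with PV:VN = 3:2 ⇒ V = (3/5, 2/5)
2. B is the centroid of triangle QVN ⇒ B = (8/15, 2/15)
3. Z lies on line VB with VZ:ZB = 5:(-1) ⇒ Z = (31/60, 1/15)
4. J lies on line VZ with VJ:JZ = 1:2 ⇒ J = (103/180, 13/45)
5. G is the centroid of triangle VQB ⇒ G = (17/45, 8/45)
through J parallel to ZG: direction (-5/36, 1/9); meets NG at F = (121/135, 4/135)
F = N + t·(G−N) with t = 1/6

t = 1/6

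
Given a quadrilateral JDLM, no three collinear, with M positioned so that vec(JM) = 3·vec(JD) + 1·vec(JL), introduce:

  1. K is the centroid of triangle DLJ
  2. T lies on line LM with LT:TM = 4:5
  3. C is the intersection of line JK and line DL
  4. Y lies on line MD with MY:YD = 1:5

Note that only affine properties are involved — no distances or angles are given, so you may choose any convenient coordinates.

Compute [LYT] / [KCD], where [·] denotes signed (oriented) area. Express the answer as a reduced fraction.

Work in coordinates with J = (0, 0), D = (1, 0), L = (0, 1), M = (3, 1).
1. K is the centroid of triangle DLJ ⇒ K = (1/3, 1/3)
2. T lies on line LM with LT:TM = 4:5 ⇒ T = (4/3, 1)
3. C is the intersection of line JK and line DL ⇒ C = (1/2, 1/2)
4. Y lies on line MD with MY:YD = 1:5 ⇒ Y = (8/3, 5/6)
2·[LYT] = 2/9, 2·[KCD] = -1/6
[LYT]:[KCD] = 2/9:-1/6 = -4/3

[LYT]:[KCD] = -4/3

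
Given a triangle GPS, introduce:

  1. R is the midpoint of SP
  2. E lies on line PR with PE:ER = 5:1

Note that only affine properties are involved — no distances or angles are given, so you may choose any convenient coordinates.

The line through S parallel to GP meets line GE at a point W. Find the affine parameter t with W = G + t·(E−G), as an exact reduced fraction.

t = 12/5

Work in coordinates with G = (0, 0), P = (1, 0), S = (0, 1).
1. R is the midpoint of SP ⇒ R = (1/2, 1/2)
2. E lies on line PR with PE:ER = 5:1 ⇒ E = (7/12, 5/12)
through S parallel to GP: direction (1, 0); meets GE at W = (7/5, 1)
W = G + t·(E−G) with t = 12/5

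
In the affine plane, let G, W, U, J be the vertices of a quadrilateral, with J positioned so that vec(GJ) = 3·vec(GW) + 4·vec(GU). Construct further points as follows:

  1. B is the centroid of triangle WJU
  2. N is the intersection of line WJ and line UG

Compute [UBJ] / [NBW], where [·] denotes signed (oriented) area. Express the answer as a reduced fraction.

Set G = (0, 0), W = (1, 0), U = (0, 1), J = (3, 4); any affine frame gives the same invariant.
1. B is the centroid of triangle WJU ⇒ B = (4/3, 5/3)
2. N is the intersection of line WJ and line UG ⇒ N = (0, -2)
2·[UBJ] = 2, 2·[NBW] = -1
[UBJ]:[NBW] = 2:-1 = -2

[UBJ]:[NBW] = -2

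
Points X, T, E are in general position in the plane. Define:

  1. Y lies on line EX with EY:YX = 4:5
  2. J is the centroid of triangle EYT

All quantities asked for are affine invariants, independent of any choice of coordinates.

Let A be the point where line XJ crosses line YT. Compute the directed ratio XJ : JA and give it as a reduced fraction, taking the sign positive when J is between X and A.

Work in coordinates with X = (0, 0), T = (1, 0), E = (0, 1).
1. Y lies on line EX with EY:YX = 4:5 ⇒ Y = (0, 5/9)
2. J is the centroid of triangle EYT ⇒ J = (1/3, 14/27)
line XJ meets YT at A = (5/19, 70/171)
J = X + t·(A−X) with t = 19/15, so XJ:JA = 19/15:-4/15

XJ:JA = -19/4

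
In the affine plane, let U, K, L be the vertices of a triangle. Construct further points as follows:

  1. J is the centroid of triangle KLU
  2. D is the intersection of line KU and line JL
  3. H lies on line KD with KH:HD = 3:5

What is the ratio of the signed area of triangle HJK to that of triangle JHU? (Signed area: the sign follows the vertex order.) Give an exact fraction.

[HJK]:[JHU] = 3/13

Choose coordinates U = (0, 0), K = (1, 0), L = (0, 1).
1. J is the centroid of triangle KLU ⇒ J = (1/3, 1/3)
2. D is the intersection of line KU and line JL ⇒ D = (1/2, 0)
3. H lies on line KD with KH:HD = 3:5 ⇒ H = (13/16, 0)
2·[HJK] = -1/16, 2·[JHU] = -13/48
[HJK]:[JHU] = -1/16:-13/48 = 3/13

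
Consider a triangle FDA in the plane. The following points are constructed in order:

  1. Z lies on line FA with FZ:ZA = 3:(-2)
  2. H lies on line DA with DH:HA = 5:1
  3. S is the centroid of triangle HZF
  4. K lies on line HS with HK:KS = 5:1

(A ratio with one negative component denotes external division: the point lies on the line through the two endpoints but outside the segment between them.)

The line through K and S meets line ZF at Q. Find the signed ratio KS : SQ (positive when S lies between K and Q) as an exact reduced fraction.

KS:SQ = 1/3

Set F = (0, 0), D = (1, 0), A = (0, 1); any affine frame gives the same invariant.
1. Z lies on line FA with FZ:ZA = 3:(-2) ⇒ Z = (0, 3)
2. H lies on line DA with DH:HA = 5:1 ⇒ H = (1/6, 5/6)
3. S is the centroid of triangle HZF ⇒ S = (1/18, 23/18)
4. K lies on line HS with HK:KS = 5:1 ⇒ K = (2/27, 65/54)
line KS meets ZF at Q = (0, 3/2)
S = K + t·(Q−K) with t = 1/4, so KS:SQ = 1/4:3/4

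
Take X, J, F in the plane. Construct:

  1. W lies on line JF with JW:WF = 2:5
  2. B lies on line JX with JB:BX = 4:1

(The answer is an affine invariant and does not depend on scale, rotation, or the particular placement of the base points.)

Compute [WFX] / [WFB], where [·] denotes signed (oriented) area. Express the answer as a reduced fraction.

Choose coordinates X = (0, 0), J = (1, 0), F = (0, 1).
1. W lies on line JF with JW:WF = 2:5 ⇒ W = (5/7, 2/7)
2. B lies on line JX with JB:BX = 4:1 ⇒ B = (1/5, 0)
2·[WFX] = 5/7, 2·[WFB] = 4/7
[WFX]:[WFB] = 5/7:4/7 = 5/4

[WFX]:[WFB] = 5/4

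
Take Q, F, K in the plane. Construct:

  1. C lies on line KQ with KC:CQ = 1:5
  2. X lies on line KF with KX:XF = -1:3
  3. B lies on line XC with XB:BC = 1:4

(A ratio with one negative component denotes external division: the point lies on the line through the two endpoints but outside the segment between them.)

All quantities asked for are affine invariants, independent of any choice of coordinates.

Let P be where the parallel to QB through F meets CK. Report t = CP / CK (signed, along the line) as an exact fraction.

Assign Q = (0, 0), F = (1, 0), K = (0, 1) — the answer is frame-independent, so this choice is without loss of generality.
1. C lies on line KQ with KC:CQ = 1:5 ⇒ C = (0, 5/6)
2. X lies on line KF with KX:XF = -1:3 ⇒ X = (-1/2, 3/2)
3. B lies on line XC with XB:BC = 1:4 ⇒ B = (-2/5, 41/30)
through F parallel to QB: direction (-2/5, 41/30); meets CK at P = (0, 41/12)
P = C + t·(K−C) with t = 31/2

t = 31/2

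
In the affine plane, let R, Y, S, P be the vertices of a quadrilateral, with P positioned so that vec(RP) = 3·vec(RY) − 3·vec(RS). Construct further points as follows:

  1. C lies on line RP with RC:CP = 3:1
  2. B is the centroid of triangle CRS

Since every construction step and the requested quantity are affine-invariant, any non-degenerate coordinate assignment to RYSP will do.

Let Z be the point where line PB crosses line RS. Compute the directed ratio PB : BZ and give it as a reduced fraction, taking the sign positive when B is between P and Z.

PB:BZ = 3

Work in coordinates with R = (0, 0), Y = (1, 0), S = (0, 1), P = (3, -3).
1. C lies on line RP with RC:CP = 3:1 ⇒ C = (9/4, -9/4)
2. B is the centroid of triangle CRS ⇒ B = (3/4, -5/12)
line PB meets RS at Z = (0, 4/9)
B = P + t·(Z−P) with t = 3/4, so PB:BZ = 3/4:1/4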